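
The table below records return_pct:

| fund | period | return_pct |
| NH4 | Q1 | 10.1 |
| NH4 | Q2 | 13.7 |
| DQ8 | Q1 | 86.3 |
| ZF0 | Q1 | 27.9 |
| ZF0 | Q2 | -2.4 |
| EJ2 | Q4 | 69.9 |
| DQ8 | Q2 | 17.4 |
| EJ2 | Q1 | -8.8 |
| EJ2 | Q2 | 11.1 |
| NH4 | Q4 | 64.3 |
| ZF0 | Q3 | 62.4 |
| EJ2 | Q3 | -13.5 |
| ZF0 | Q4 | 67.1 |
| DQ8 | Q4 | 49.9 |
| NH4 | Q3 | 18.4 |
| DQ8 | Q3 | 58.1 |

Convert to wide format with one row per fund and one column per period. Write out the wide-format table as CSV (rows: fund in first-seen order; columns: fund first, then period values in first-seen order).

fund,Q1,Q2,Q4,Q3
NH4,10.1,13.7,64.3,18.4
DQ8,86.3,17.4,49.9,58.1
ZF0,27.9,-2.4,67.1,62.4
EJ2,-8.8,11.1,69.9,-13.5

Columns: fund plus the 4 distinct period values (Q1, Q2, Q4, Q3).
For example, row NH4 column Q1 takes return_pct=10.1 from the long row (NH4, Q1).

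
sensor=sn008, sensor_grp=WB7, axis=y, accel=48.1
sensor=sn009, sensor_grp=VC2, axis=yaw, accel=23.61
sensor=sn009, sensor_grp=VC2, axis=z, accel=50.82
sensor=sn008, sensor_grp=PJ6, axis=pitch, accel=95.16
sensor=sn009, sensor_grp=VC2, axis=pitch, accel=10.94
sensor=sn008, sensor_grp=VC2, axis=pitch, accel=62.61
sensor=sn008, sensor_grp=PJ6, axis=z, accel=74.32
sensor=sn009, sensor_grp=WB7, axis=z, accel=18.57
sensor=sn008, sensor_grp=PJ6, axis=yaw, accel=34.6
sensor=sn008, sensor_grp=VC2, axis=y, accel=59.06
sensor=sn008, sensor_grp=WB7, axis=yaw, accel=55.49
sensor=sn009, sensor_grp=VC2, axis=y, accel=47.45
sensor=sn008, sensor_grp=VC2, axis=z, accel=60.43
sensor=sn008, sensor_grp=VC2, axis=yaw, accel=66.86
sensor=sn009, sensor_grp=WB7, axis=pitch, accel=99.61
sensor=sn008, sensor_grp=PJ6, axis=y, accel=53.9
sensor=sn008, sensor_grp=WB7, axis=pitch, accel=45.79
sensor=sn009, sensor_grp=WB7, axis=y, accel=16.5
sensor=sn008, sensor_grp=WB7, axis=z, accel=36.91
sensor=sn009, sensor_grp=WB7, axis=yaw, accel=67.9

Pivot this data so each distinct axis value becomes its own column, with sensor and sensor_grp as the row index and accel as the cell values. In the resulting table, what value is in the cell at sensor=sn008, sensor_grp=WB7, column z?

36.91

Wide layout: rows indexed by sensor and sensor_grp, columns are the 4 distinct axis values (y, yaw, z, pitch).
Cell (sensor=sn008, sensor_grp=WB7, axis=z) draws from the long row where sensor=sn008, sensor_grp=WB7 and axis=z, which has accel=36.91.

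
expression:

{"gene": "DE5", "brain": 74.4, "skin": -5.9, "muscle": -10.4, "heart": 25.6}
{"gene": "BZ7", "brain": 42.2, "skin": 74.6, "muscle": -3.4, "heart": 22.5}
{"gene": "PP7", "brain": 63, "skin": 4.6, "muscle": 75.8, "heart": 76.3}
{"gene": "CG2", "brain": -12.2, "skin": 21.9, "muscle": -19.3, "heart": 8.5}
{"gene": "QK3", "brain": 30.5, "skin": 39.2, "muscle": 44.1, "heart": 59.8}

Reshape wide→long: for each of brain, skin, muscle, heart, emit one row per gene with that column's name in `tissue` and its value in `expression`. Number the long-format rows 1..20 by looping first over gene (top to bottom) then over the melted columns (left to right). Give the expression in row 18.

39.2

20 rows total (5 × 4). Row 18: index ⌊(18-1)/4⌋ = 4 into gene → QK3; (18-1) mod 4 = 1 into the melted columns → skin.
So row 18 is (QK3, skin, 39.2); expression = 39.2.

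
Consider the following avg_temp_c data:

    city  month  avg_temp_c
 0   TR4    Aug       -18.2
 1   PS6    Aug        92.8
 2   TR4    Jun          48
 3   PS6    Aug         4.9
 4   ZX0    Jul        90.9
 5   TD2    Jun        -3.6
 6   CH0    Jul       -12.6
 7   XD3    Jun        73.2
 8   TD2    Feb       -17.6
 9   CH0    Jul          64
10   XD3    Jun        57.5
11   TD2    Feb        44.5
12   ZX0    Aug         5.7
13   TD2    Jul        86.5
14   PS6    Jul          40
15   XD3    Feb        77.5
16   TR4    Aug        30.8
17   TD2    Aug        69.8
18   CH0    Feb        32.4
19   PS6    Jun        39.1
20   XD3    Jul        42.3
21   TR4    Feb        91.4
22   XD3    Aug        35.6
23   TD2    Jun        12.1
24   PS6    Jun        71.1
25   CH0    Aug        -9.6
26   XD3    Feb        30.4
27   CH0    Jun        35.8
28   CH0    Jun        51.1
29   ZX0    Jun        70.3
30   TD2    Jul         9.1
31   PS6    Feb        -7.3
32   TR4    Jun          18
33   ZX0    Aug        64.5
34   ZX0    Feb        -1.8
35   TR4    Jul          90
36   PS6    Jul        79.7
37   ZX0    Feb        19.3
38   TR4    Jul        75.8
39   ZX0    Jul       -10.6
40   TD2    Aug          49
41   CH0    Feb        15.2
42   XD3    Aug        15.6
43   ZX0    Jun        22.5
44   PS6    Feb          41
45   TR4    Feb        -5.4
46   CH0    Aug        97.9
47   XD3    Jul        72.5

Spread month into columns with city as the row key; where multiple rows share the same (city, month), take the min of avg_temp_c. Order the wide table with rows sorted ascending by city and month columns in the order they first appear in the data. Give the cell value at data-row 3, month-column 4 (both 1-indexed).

-17.6

With rows sorted ascending by city, row 3 is city=TD2. month columns in first-appearance order: Aug, Jun, Jul, Feb; column 4 is Feb.
Long rows with city=TD2, month=Feb: min(-17.6, 44.5) = -17.6.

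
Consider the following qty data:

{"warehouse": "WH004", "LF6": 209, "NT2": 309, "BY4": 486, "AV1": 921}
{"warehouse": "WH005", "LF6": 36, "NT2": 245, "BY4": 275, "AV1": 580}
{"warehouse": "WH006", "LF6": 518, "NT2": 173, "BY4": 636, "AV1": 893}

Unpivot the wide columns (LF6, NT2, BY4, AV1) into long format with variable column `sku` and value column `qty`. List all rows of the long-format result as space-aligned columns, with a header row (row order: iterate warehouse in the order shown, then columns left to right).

warehouse  sku  qty
WH004      LF6  209
WH004      NT2  309
WH004      BY4  486
WH004      AV1  921
WH005      LF6  36 
WH005      NT2  245
WH005      BY4  275
WH005      AV1  580
WH006      LF6  518
WH006      NT2  173
WH006      BY4  636
WH006      AV1  893

Each (warehouse, column) pair becomes one row: 3 × 4 = 12 rows.
For example, (WH004, LF6) → qty=209.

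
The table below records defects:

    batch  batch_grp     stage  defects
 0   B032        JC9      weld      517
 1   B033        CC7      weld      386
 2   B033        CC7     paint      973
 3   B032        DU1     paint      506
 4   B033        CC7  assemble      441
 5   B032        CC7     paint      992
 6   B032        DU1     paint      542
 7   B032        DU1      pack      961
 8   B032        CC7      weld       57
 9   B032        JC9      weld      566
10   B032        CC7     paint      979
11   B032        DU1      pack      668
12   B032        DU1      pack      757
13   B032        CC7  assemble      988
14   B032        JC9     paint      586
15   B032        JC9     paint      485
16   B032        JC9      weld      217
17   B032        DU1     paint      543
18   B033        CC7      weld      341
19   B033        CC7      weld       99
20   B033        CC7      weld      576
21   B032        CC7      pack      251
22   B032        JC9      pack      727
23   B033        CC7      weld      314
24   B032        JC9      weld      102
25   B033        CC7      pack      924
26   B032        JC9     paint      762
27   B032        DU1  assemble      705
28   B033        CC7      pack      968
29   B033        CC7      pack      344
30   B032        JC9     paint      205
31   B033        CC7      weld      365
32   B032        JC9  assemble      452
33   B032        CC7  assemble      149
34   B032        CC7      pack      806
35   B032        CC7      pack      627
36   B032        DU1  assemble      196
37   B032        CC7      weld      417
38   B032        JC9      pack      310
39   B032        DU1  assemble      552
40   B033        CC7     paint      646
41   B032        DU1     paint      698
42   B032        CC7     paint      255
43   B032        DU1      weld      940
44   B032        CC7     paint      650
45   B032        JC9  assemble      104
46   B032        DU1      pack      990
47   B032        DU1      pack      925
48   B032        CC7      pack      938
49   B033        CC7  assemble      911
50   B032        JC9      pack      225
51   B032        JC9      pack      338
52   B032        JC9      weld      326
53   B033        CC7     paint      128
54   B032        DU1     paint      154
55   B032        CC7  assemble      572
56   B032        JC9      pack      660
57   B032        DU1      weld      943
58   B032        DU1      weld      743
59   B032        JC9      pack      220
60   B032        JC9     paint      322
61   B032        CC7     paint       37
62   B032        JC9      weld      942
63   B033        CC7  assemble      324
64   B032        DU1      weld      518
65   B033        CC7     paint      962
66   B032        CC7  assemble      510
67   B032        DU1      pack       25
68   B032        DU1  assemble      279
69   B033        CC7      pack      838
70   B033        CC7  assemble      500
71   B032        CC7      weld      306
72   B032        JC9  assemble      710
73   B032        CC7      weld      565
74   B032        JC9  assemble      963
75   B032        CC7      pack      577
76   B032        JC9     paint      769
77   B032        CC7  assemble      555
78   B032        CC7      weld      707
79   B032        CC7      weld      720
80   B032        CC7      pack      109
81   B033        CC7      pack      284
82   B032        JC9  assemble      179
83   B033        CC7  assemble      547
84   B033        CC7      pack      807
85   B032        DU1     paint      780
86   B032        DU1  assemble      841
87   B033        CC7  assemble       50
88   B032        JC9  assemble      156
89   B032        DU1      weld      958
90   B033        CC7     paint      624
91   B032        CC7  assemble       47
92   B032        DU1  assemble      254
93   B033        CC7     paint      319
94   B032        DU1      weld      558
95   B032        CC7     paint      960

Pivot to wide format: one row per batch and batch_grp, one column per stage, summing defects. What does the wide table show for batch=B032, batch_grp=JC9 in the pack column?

Rows with batch=B032, batch_grp=JC9 and stage=pack: defects values are 727, 310, 225, 338, 660, 220.
727 + 310 + 225 + 338 + 660 + 220 = 2480.

2480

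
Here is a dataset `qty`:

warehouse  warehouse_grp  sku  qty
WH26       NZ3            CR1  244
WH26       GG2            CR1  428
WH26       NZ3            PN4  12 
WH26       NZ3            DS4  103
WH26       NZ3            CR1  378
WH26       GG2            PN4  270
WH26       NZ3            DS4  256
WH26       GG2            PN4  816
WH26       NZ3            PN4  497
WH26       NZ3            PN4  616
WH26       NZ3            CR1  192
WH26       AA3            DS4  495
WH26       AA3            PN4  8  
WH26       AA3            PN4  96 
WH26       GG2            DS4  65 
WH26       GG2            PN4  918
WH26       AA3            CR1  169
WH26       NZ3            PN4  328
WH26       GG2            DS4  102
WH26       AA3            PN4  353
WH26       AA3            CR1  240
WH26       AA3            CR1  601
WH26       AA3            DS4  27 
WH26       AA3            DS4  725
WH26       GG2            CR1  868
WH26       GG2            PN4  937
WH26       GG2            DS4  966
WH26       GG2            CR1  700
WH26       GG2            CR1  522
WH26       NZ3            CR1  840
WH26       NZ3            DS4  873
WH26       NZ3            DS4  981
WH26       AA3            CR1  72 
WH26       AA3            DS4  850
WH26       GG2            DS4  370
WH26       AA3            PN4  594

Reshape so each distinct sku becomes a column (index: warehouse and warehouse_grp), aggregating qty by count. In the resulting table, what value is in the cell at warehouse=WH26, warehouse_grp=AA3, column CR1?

4

Rows with warehouse=WH26, warehouse_grp=AA3 and sku=CR1: qty values are 169, 240, 601, 72.
4 rows match — count = 4.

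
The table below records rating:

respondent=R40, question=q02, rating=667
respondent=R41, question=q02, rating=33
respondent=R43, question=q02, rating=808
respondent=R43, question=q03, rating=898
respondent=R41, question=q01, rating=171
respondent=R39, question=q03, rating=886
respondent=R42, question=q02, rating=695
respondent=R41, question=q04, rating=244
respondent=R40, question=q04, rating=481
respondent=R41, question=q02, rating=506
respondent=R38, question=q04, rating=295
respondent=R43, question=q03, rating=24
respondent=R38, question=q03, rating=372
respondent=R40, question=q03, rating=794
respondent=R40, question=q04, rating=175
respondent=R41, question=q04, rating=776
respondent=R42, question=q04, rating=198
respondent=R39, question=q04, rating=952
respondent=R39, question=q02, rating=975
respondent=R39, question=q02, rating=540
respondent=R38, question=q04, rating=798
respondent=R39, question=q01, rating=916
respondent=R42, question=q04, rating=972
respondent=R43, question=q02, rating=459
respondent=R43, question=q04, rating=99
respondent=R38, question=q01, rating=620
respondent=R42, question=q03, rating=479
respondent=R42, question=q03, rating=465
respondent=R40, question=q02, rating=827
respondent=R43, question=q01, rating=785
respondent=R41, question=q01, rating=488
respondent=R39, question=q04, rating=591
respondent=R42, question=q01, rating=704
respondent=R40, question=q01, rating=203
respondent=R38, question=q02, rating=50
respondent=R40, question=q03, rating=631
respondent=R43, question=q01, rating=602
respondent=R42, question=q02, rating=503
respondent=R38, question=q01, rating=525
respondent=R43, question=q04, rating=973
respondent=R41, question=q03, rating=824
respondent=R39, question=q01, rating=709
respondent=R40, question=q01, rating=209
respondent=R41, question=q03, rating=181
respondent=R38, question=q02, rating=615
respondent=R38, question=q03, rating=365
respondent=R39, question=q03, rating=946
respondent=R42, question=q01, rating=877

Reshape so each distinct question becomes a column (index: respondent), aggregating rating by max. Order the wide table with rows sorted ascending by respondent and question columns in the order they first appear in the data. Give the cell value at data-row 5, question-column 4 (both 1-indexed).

972

With rows sorted ascending by respondent, row 5 is respondent=R42. question columns in first-appearance order: q02, q03, q01, q04; column 4 is q04.
Long rows with respondent=R42, question=q04: max(198, 972) = 972.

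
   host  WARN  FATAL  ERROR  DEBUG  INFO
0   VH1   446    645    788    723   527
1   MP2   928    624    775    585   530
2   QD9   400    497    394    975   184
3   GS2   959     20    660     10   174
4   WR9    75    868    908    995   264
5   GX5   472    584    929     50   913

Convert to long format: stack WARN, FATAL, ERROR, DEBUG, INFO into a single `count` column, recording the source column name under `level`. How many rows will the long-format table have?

30

6 host values × 5 melted columns = 30 rows.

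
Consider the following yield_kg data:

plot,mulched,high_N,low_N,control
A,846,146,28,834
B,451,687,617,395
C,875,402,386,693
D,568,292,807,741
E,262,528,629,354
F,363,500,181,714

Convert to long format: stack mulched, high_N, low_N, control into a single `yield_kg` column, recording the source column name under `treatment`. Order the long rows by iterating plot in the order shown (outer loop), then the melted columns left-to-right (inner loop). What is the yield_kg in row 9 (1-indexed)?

24 rows total (6 × 4). Row 9: index ⌊(9-1)/4⌋ = 2 into plot → C; (9-1) mod 4 = 0 into the melted columns → mulched.
So row 9 is (C, mulched, 875); yield_kg = 875.

875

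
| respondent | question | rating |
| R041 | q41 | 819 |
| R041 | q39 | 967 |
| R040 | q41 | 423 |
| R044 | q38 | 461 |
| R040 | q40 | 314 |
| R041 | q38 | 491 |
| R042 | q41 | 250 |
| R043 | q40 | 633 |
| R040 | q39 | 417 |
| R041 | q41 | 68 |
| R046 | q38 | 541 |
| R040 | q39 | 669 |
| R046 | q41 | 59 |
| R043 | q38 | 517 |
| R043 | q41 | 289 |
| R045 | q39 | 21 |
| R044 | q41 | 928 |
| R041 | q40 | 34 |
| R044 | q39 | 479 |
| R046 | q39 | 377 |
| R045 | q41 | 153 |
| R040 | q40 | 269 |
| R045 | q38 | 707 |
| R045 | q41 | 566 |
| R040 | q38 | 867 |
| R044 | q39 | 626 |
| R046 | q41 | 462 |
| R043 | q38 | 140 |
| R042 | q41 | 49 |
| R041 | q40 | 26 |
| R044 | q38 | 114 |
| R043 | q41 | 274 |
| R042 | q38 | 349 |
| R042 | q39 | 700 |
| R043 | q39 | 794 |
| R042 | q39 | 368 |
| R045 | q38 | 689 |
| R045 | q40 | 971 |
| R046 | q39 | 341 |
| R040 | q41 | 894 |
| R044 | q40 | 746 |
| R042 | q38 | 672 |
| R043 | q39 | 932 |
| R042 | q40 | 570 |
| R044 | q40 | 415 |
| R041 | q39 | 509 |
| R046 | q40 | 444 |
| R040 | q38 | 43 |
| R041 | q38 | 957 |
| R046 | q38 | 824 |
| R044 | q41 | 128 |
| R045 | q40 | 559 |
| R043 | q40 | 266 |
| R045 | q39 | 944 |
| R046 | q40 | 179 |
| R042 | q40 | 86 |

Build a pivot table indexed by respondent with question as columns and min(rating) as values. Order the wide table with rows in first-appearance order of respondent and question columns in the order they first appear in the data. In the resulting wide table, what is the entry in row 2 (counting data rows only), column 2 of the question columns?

With rows in first-appearance order of respondent, row 2 is respondent=R040. question columns in first-appearance order: q41, q39, q38, q40; column 2 is q39.
Long rows with respondent=R040, question=q39: min(417, 669) = 417.

417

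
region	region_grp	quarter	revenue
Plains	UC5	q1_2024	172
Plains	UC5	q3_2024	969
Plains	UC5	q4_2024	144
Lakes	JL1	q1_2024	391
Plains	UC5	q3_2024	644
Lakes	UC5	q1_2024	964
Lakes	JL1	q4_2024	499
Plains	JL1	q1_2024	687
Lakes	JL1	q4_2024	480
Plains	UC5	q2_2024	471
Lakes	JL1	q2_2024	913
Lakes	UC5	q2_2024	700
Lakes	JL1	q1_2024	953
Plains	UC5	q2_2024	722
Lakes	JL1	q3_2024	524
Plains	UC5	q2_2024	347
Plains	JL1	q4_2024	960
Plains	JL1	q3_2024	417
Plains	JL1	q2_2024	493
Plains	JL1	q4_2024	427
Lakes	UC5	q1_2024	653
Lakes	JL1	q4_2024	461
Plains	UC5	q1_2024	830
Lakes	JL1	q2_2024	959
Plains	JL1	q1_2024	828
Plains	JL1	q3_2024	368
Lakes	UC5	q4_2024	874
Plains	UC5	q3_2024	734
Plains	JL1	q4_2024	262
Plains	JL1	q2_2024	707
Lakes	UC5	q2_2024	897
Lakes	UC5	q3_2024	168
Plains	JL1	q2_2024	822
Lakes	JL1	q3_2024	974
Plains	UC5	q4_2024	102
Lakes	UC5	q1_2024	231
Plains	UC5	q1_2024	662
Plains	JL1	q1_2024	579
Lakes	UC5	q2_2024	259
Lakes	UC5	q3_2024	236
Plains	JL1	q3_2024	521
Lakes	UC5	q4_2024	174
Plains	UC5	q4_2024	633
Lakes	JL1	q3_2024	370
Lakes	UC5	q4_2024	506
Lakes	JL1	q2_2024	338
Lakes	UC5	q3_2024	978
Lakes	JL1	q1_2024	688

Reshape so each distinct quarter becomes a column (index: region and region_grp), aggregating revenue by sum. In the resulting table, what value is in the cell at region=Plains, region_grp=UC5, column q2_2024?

1540

Rows with region=Plains, region_grp=UC5 and quarter=q2_2024: revenue values are 471, 722, 347.
471 + 722 + 347 = 1540.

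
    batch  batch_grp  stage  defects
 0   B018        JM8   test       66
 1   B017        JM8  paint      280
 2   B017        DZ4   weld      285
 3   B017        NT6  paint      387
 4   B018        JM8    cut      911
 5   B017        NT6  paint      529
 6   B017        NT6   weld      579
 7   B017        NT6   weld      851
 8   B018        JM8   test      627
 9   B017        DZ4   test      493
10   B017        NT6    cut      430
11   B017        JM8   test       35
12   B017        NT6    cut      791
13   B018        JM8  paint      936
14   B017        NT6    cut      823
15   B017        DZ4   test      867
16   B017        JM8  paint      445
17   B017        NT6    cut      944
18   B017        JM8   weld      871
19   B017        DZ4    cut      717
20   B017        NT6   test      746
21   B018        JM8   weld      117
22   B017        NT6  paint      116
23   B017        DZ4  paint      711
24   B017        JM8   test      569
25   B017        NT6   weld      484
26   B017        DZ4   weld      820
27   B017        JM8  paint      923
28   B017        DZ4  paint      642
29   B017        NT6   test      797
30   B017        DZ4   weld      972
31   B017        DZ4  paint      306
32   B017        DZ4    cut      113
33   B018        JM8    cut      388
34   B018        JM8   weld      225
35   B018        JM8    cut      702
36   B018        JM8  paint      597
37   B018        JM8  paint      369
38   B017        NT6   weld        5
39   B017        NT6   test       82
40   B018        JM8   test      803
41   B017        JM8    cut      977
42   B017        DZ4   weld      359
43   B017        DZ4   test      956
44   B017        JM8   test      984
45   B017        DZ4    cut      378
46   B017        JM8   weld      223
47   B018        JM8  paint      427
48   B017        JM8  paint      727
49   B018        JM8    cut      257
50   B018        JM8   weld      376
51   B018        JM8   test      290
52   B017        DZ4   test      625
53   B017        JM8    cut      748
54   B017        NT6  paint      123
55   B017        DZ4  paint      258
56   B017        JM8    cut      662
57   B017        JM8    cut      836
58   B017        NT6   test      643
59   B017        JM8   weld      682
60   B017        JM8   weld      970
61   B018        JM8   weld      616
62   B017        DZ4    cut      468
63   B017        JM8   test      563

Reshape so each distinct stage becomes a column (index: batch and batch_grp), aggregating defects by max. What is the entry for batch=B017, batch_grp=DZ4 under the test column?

956

Rows with batch=B017, batch_grp=DZ4 and stage=test: defects values are 493, 867, 956, 625.
max(493, 867, 956, 625) = 956.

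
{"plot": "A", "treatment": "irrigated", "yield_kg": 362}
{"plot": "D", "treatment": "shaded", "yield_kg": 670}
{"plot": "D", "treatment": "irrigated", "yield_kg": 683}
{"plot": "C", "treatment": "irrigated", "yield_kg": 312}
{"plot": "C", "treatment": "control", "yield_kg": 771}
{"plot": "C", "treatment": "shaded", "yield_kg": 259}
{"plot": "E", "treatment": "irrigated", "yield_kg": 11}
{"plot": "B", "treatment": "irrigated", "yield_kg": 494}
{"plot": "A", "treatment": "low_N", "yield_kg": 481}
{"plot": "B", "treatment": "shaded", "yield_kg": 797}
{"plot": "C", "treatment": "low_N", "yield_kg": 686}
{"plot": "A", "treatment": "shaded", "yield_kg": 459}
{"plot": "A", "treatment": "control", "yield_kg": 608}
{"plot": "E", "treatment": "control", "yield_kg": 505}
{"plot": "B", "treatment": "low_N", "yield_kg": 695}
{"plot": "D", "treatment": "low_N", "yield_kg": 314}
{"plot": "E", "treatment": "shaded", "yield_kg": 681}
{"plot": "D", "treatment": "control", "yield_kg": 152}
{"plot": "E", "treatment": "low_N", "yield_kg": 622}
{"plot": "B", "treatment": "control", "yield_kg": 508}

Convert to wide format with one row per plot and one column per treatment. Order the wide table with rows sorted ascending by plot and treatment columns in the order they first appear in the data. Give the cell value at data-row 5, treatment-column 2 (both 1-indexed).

681

With rows sorted ascending by plot, row 5 is plot=E. treatment columns in first-appearance order: irrigated, shaded, control, low_N; column 2 is shaded.
Long rows with plot=E, treatment=shaded: yield_kg = 681.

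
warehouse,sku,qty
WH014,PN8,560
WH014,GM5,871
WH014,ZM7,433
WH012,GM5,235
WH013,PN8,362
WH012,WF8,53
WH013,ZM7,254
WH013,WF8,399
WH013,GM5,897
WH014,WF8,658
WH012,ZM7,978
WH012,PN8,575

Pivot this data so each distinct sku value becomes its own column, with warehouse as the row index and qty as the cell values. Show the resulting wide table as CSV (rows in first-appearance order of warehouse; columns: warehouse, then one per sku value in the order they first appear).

Columns: warehouse plus the 4 distinct sku values (PN8, GM5, ZM7, WF8).
For example, row WH014 column PN8 takes qty=560 from the long row (WH014, PN8).

warehouse,PN8,GM5,ZM7,WF8
WH014,560,871,433,658
WH012,575,235,978,53
WH013,362,897,254,399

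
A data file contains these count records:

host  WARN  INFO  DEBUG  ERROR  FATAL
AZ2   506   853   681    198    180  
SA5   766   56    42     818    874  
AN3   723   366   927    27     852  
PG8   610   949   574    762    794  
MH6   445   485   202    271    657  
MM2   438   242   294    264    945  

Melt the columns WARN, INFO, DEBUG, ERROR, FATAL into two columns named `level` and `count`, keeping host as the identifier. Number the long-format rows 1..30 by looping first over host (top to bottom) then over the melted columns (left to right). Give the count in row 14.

30 rows total (6 × 5). Row 14: index ⌊(14-1)/5⌋ = 2 into host → AN3; (14-1) mod 5 = 3 into the melted columns → ERROR.
So row 14 is (AN3, ERROR, 27); count = 27.

27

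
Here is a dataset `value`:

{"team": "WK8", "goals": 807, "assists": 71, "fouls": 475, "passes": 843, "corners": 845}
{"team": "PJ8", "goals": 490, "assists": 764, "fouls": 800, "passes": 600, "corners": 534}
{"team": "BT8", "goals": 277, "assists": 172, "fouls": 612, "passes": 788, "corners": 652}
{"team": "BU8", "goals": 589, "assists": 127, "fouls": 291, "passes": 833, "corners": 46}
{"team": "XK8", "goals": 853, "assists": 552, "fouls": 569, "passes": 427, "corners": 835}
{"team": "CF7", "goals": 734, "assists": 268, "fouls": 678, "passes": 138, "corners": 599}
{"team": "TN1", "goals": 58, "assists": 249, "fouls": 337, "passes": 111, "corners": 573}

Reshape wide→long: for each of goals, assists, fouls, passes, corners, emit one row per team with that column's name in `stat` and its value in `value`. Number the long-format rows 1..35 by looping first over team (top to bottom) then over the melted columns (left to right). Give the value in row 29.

35 rows total (7 × 5). Row 29: index ⌊(29-1)/5⌋ = 5 into team → CF7; (29-1) mod 5 = 3 into the melted columns → passes.
So row 29 is (CF7, passes, 138); value = 138.

138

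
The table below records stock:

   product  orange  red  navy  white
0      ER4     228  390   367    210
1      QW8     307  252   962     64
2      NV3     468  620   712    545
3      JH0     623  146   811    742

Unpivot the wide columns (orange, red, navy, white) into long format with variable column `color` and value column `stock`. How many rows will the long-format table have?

16

4 product values × 4 melted columns = 16 rows.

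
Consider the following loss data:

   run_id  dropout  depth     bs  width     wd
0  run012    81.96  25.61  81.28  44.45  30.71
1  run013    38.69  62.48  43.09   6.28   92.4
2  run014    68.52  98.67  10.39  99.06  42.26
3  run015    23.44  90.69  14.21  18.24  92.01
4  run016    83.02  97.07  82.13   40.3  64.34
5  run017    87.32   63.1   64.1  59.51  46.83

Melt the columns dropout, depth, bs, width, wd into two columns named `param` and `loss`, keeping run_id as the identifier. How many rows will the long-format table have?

30

6 run_id values × 5 melted columns = 30 rows.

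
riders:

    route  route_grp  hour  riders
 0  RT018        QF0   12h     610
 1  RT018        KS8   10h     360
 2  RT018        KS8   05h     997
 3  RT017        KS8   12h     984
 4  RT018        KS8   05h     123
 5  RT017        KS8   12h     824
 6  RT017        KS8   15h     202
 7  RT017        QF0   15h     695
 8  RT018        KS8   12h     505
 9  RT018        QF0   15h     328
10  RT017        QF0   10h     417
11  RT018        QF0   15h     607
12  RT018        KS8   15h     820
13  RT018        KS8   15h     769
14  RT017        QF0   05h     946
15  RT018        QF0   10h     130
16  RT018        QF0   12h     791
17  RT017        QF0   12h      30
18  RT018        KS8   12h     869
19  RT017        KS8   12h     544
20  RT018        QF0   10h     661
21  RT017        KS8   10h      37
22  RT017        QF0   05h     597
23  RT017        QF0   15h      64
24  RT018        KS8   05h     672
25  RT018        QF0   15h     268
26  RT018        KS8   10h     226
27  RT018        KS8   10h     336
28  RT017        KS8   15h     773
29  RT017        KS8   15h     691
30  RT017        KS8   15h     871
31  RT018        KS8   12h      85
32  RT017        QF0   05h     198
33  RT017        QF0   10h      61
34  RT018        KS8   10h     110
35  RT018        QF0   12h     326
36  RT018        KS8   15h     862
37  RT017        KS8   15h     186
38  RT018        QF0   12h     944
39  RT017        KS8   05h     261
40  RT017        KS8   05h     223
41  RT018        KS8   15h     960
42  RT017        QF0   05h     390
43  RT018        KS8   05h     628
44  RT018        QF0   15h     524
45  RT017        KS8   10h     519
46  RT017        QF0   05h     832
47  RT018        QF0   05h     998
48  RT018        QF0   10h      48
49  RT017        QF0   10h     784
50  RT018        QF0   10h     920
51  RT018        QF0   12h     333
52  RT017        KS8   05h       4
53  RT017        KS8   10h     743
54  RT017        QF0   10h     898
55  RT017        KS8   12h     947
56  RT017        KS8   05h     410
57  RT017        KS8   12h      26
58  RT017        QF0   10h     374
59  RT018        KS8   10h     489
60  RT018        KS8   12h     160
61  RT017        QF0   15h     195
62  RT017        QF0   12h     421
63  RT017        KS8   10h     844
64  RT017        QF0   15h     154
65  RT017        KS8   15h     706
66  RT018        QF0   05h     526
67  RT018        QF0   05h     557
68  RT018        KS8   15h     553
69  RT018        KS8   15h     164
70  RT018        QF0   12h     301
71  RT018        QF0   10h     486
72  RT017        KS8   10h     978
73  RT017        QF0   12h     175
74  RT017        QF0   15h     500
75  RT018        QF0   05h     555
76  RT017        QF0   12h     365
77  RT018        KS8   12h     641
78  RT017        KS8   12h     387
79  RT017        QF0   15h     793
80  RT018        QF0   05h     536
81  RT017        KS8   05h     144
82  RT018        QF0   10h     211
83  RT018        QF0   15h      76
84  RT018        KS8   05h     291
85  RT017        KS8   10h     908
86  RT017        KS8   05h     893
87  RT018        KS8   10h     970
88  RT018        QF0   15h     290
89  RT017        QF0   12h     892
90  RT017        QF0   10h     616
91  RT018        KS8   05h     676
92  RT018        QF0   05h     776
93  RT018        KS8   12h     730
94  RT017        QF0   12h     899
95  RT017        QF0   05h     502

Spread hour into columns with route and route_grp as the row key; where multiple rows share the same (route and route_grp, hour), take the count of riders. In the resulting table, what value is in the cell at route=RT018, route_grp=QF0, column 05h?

Rows with route=RT018, route_grp=QF0 and hour=05h: riders values are 998, 526, 557, 555, 536, 776.
6 rows match — count = 6.

6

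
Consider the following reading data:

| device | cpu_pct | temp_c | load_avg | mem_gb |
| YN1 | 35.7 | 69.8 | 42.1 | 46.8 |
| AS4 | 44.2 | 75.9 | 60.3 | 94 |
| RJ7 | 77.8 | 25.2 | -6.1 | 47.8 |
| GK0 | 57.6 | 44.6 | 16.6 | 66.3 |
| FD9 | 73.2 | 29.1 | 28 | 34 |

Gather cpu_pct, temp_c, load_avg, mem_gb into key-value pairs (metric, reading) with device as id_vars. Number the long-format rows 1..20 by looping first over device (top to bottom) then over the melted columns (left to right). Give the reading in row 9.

20 rows total (5 × 4). Row 9: index ⌊(9-1)/4⌋ = 2 into device → RJ7; (9-1) mod 4 = 0 into the melted columns → cpu_pct.
So row 9 is (RJ7, cpu_pct, 77.8); reading = 77.8.

77.8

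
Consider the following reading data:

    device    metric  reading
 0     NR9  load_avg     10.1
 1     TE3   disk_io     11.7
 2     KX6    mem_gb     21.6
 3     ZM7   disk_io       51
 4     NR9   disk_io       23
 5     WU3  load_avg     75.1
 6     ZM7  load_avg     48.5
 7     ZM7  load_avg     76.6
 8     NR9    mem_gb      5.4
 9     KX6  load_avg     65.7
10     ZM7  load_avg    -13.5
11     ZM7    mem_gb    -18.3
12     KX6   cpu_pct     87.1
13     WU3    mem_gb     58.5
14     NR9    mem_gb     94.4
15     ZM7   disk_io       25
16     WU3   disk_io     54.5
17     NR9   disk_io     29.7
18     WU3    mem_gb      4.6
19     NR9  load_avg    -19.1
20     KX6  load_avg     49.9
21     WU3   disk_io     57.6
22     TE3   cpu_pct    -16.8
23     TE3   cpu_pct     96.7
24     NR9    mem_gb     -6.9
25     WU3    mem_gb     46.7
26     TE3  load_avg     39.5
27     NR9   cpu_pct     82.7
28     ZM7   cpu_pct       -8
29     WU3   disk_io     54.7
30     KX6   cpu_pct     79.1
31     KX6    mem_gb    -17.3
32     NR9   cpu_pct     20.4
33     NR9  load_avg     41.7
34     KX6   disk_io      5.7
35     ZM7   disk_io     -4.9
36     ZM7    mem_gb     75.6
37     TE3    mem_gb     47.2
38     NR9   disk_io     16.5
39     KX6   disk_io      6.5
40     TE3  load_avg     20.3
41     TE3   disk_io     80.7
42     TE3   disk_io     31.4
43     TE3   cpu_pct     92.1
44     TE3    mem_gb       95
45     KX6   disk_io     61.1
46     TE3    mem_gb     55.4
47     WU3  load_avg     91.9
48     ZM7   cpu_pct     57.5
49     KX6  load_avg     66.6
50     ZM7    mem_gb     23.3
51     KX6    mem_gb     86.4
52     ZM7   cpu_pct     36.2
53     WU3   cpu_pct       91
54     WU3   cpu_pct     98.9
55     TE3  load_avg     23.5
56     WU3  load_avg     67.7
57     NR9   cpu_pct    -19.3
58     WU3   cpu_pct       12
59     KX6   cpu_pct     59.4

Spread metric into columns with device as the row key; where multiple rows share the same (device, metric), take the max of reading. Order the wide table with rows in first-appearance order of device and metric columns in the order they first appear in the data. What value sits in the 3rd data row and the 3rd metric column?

With rows in first-appearance order of device, row 3 is device=KX6. metric columns in first-appearance order: load_avg, disk_io, mem_gb, cpu_pct; column 3 is mem_gb.
Long rows with device=KX6, metric=mem_gb: max(21.6, -17.3, 86.4) = 86.4.

86.4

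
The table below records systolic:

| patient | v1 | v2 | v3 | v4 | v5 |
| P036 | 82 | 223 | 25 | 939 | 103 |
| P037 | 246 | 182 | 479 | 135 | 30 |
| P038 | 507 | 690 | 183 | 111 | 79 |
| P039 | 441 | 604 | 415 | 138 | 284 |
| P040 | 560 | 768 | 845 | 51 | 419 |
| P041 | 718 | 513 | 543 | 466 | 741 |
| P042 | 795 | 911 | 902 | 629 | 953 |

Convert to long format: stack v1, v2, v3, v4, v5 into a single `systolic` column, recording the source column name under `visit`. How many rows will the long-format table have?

7 patient values × 5 melted columns = 35 rows.

35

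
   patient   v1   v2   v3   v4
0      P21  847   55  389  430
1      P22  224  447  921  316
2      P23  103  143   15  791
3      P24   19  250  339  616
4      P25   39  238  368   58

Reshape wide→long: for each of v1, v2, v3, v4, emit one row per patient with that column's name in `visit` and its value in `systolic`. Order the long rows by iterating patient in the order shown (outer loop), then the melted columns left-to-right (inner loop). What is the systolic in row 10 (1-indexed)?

20 rows total (5 × 4). Row 10: index ⌊(10-1)/4⌋ = 2 into patient → P23; (10-1) mod 4 = 1 into the melted columns → v2.
So row 10 is (P23, v2, 143); systolic = 143.

143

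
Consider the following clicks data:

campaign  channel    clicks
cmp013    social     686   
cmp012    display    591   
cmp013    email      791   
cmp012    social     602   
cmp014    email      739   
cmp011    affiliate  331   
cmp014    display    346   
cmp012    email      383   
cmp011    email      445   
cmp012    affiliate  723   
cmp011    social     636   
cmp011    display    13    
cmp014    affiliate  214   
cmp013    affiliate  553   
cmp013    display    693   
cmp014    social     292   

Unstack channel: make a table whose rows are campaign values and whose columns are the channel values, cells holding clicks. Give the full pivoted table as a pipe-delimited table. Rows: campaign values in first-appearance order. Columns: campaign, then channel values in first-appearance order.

Columns: campaign plus the 4 distinct channel values (social, display, email, affiliate).
For example, row cmp013 column social takes clicks=686 from the long row (cmp013, social).

| campaign | social | display | email | affiliate |
| cmp013 | 686 | 693 | 791 | 553 |
| cmp012 | 602 | 591 | 383 | 723 |
| cmp014 | 292 | 346 | 739 | 214 |
| cmp011 | 636 | 13 | 445 | 331 |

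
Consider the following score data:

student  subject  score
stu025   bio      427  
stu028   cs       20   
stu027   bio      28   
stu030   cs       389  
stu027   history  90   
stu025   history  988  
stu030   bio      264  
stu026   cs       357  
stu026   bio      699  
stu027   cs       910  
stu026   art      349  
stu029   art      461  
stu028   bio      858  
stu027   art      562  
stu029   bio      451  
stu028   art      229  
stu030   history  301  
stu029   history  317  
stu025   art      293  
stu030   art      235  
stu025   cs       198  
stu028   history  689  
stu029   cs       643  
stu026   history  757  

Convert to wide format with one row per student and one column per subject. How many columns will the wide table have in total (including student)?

1 column for student plus 4 distinct subject values → 5 columns.

5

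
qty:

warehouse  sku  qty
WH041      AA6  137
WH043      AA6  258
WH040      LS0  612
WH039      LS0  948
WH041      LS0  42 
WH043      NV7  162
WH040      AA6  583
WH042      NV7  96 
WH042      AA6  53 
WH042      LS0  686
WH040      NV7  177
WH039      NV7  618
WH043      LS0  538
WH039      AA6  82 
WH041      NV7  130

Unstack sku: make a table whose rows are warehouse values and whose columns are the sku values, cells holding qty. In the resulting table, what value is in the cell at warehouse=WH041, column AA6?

Wide layout: rows indexed by warehouse, columns are the 3 distinct sku values (AA6, LS0, NV7).
Cell (warehouse=WH041, sku=AA6) draws from the long row where warehouse=WH041 and sku=AA6, which has qty=137.

137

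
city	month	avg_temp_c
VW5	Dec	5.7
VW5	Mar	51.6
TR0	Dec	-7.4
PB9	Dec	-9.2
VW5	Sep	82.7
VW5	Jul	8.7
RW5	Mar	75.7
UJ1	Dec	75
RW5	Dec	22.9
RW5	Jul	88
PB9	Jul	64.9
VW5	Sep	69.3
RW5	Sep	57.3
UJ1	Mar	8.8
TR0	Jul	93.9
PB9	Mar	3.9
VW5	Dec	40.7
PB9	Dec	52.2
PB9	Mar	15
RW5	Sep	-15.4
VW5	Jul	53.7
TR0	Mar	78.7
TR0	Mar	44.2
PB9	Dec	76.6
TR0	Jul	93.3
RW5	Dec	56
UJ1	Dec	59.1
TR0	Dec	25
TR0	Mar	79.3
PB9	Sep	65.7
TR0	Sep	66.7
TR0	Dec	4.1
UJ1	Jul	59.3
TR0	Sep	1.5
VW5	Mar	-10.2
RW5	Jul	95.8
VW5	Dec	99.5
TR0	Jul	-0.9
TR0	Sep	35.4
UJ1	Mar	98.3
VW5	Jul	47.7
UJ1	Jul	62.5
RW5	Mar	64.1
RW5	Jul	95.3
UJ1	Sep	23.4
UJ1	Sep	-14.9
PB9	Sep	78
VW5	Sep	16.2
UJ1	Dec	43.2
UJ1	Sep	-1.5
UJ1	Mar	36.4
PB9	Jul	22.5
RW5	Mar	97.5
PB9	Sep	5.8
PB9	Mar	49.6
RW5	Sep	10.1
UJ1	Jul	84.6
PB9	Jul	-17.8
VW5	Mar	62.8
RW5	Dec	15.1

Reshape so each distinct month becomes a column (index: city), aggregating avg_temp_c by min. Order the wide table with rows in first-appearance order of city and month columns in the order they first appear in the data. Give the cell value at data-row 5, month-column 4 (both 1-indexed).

With rows in first-appearance order of city, row 5 is city=UJ1. month columns in first-appearance order: Dec, Mar, Sep, Jul; column 4 is Jul.
Long rows with city=UJ1, month=Jul: min(59.3, 62.5, 84.6) = 59.3.

59.3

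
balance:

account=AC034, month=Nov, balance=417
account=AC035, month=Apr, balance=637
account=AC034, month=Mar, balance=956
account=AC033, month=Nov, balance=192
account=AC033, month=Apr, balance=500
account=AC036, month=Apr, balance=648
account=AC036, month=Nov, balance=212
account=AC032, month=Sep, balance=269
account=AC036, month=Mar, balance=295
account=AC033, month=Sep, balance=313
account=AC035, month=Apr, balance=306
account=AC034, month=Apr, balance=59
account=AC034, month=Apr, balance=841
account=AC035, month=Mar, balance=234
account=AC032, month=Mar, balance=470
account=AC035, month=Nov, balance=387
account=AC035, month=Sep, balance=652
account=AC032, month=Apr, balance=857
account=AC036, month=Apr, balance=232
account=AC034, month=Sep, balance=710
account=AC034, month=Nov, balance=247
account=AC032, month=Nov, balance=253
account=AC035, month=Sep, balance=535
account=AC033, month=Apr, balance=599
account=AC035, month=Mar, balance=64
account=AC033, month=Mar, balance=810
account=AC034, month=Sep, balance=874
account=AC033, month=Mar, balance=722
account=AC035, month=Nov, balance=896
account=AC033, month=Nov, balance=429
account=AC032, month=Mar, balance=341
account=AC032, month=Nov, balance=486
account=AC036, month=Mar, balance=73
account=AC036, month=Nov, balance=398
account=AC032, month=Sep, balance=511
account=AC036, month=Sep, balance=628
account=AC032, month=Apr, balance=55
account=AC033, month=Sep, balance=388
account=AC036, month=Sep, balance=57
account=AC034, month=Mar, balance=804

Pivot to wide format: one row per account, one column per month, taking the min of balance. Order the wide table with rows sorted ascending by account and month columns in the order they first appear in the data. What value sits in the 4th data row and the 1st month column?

387

With rows sorted ascending by account, row 4 is account=AC035. month columns in first-appearance order: Nov, Apr, Mar, Sep; column 1 is Nov.
Long rows with account=AC035, month=Nov: min(387, 896) = 387.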